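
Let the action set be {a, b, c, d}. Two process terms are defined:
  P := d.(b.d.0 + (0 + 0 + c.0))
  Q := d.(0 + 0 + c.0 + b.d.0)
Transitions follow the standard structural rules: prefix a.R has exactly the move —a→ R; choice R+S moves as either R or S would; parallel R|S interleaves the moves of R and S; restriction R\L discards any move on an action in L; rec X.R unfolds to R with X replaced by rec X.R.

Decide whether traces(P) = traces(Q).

P's transition system — 4 states:
  u0 = d.(b.d.0 + (0 + 0 + c.0)) → =d=> u1
  u1 = b.d.0 + (0 + 0 + c.0) → =b=> u2, =c=> u3
  u2 = d.0 → =d=> u3
  u3 = 0 → deadlocked
Q's transition system — 4 states:
  v0 = d.(0 + 0 + c.0 + b.d.0) → =d=> v1
  v1 = 0 + 0 + c.0 + b.d.0 → =b=> v2, =c=> v3
  v2 = d.0 → =d=> v3
  v3 = 0 → deadlocked
Coarsest stable partition (strong bisimilarity classes):
  B0 = {u0, v0}
  B1 = {u1, v1}
  B2 = {u2, v2}
  B3 = {u3, v3}
u0 ∈ B0, v0 ∈ B0 → same block
Bisimilar ⇒ trace-equivalent.

YES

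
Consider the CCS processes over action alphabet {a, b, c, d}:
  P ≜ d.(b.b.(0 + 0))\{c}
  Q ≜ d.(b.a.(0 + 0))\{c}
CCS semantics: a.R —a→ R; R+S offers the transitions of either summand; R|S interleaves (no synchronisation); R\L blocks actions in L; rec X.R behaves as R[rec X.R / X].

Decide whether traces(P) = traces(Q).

trace-distinct — witness ⟨dbb⟩

P's transition system — 4 states:
  s0 = d.(b.b.(0 + 0))\{c} ⊢ -d-> s1
  s1 = (b.b.(0 + 0))\{c} ⊢ -b-> s2
  s2 = (b.(0 + 0))\{c} ⊢ -b-> s3
  s3 = (0 + 0)\{c} ⊢ (no moves)
Q's transition system — 4 states:
  t0 = d.(b.a.(0 + 0))\{c} ⊢ -d-> t1
  t1 = (b.a.(0 + 0))\{c} ⊢ -b-> t2
  t2 = (a.(0 + 0))\{c} ⊢ -a-> t3
  t3 = (0 + 0)\{c} ⊢ (no moves)
Trace ⟨dbb⟩ through P, begin at {s0}:
  step 1 (d): {s1}
  step 2 (b): {s2}
  step 3 (b): {s3}
  ✓ P
Trace ⟨dbb⟩ through Q, begin at {t0}:
  step 1 (d): {t1}
  step 2 (b): {t2}
  step 3 (b): ∅ (Q stuck)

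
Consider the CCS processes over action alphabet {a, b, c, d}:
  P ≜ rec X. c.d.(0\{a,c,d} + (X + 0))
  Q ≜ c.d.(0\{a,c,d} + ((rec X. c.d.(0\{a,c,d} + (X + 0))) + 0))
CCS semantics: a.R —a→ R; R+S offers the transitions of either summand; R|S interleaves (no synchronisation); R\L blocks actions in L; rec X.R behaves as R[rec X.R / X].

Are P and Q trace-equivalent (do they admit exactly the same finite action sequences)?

LTS(P): 3 reachable states
  m0 = rec X. c.d.(0\{a,c,d} + (X + 0)) :: -c-> m1
  m1 = d.(0\{a,c,d} + ((rec X. c.d.(0\{a,c,d} + (X + 0))) + 0)) :: -d-> m2
  m2 = 0\{a,c,d} + ((rec X. c.d.(0\{a,c,d} + (X + 0))) + 0) :: -c-> m1
LTS(Q): 3 reachable states
  n0 = c.d.(0\{a,c,d} + ((rec X. c.d.(0\{a,c,d} + (X + 0))) + 0)) :: -c-> n1
  n1 = d.(0\{a,c,d} + ((rec X. c.d.(0\{a,c,d} + (X + 0))) + 0)) :: -d-> n2
  n2 = 0\{a,c,d} + ((rec X. c.d.(0\{a,c,d} + (X + 0))) + 0) :: -c-> n1
Bisimilarity quotient blocks:
  B0 = {m0, m2, n0, n2}
  B1 = {m1, n1}
m0 ∈ B0, n0 ∈ B0 → same block
Bisimilar ⇒ trace-equivalent.

YES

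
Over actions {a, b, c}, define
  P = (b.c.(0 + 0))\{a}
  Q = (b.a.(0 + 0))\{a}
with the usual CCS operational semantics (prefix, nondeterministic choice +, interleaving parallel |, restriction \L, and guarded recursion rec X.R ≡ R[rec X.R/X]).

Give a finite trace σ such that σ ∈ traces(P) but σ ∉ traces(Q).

Reachable graph of P (3 states):
  p0 = (b.c.(0 + 0))\{a} ⊢ ··b··> p1
  p1 = (c.(0 + 0))\{a} ⊢ ··c··> p2
  p2 = (0 + 0)\{a} ⊢ deadlocked
Reachable graph of Q (2 states):
  q0 = (b.a.(0 + 0))\{a} ⊢ ··b··> q1
  q1 = (a.(0 + 0))\{a} ⊢ deadlocked
Run σ = ⟨bc⟩ on P: start {p0}
  step 1 (b): {p1}
  step 2 (c): {p2}
  P completes σ.
Run σ = ⟨bc⟩ on Q: start {q0}
  step 1 (b): {q1}
  step 2 (c): ∅  — Q cannot continue

bc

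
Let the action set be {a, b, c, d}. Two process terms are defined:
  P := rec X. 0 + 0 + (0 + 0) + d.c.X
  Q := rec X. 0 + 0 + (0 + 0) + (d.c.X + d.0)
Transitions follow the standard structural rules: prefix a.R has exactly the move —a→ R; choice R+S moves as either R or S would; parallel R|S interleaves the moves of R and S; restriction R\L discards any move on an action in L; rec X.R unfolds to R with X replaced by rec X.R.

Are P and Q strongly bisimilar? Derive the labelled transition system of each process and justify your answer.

not bisimilar

LTS(P): 2 reachable states
  m0 = rec X. 0 + 0 + (0 + 0) + d.c.X | ··d··> m1
  m1 = c.(rec X. 0 + 0 + (0 + 0) + d.c.X) | ··c··> m0
LTS(Q): 3 reachable states
  n0 = rec X. 0 + 0 + (0 + 0) + (d.c.X + d.0) | ··d··> n1, ··d··> n2
  n1 = 0 | stopped
  n2 = c.(rec X. 0 + 0 + (0 + 0) + (d.c.X + d.0)) | ··c··> n0
Partition-refinement fixed point:
  B0 = {m0}
  B1 = {m1}
  B2 = {n0}
  B3 = {n2}
  B4 = {n1}
m0 ∈ B0, n0 ∈ B2 → different blocks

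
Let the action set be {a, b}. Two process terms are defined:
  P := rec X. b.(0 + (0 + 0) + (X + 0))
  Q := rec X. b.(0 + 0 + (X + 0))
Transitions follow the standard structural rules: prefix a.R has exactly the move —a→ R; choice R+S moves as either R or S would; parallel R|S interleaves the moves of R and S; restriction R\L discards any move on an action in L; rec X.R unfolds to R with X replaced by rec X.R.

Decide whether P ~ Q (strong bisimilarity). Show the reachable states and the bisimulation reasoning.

bisimilar

P's transition system — 2 states:
  p0 = rec X. b.(0 + (0 + 0) + (X + 0)) :: ··b··> p1
  p1 = 0 + (0 + 0) + ((rec X. b.(0 + (0 + 0) + (X + 0))) + 0) :: ··b··> p1
Q's transition system — 2 states:
  q0 = rec X. b.(0 + 0 + (X + 0)) :: ··b··> q1
  q1 = 0 + 0 + ((rec X. b.(0 + 0 + (X + 0))) + 0) :: ··b··> q1
Coarsest stable partition (strong bisimilarity classes):
  B0 = {p0, p1, q0, q1}
p0 ∈ B0, q0 ∈ B0 → same block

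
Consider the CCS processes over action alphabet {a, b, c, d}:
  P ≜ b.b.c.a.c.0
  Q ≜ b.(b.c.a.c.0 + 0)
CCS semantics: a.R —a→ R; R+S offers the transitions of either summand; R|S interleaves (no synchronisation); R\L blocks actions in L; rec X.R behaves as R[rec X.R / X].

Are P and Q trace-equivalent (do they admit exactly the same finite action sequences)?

traces(P) = traces(Q)

Reachable graph of P (6 states):
  u0 = b.b.c.a.c.0 ⊢ ··b··> u1
  u1 = b.c.a.c.0 ⊢ ··b··> u2
  u2 = c.a.c.0 ⊢ ··c··> u3
  u3 = a.c.0 ⊢ ··a··> u4
  u4 = c.0 ⊢ ··c··> u5
  u5 = 0 ⊢ stopped
Reachable graph of Q (6 states):
  v0 = b.(b.c.a.c.0 + 0) ⊢ ··b··> v1
  v1 = b.c.a.c.0 + 0 ⊢ ··b··> v2
  v2 = c.a.c.0 ⊢ ··c··> v3
  v3 = a.c.0 ⊢ ··a··> v4
  v4 = c.0 ⊢ ··c··> v5
  v5 = 0 ⊢ stopped
Partition-refinement fixed point:
  B0 = {u0, v0}
  B1 = {u1, v1}
  B2 = {u2, v2}
  B3 = {u3, v3}
  B4 = {u4, v4}
  B5 = {u5, v5}
u0 ∈ B0, v0 ∈ B0 → same block
Bisimilar ⇒ trace-equivalent.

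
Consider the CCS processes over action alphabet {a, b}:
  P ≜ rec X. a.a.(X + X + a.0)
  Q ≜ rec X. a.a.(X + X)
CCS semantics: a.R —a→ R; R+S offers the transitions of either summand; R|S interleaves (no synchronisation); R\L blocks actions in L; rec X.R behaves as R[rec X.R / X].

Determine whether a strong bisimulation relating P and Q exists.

P's transition system — 4 states:
  s0 = rec X. a.a.(X + X + a.0) → --a--▸ s1
  s1 = a.((rec X. a.a.(X + X + a.0)) + (rec X. a.a.(X + X + a.0)) + a.0) → --a--▸ s2
  s2 = (rec X. a.a.(X + X + a.0)) + (rec X. a.a.(X + X + a.0)) + a.0 → --a--▸ s1, --a--▸ s3
  s3 = 0 → ·
Q's transition system — 3 states:
  t0 = rec X. a.a.(X + X) → --a--▸ t1
  t1 = a.((rec X. a.a.(X + X)) + (rec X. a.a.(X + X))) → --a--▸ t2
  t2 = (rec X. a.a.(X + X)) + (rec X. a.a.(X + X)) → --a--▸ t1
Coarsest stable partition (strong bisimilarity classes):
  B0 = {s0}
  B1 = {s1}
  B2 = {s2}
  B3 = {s3}
  B4 = {t0, t1, t2}
s0 ∈ B0, t0 ∈ B4 → different blocks

P ≁ Q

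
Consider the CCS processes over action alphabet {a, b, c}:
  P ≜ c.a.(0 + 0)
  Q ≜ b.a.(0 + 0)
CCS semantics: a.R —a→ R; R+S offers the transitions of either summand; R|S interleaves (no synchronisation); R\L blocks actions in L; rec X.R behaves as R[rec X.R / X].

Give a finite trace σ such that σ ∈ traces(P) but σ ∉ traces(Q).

Reachable graph of P (3 states):
  s0 = c.a.(0 + 0) | =c=> s1
  s1 = a.(0 + 0) | =a=> s2
  s2 = 0 + 0 | stopped
Reachable graph of Q (3 states):
  t0 = b.a.(0 + 0) | =b=> t1
  t1 = a.(0 + 0) | =a=> t2
  t2 = 0 + 0 | stopped
Run σ = ⟨c⟩ on P: start {s0}
  step 1 (c): {s1}
  P completes σ.
Run σ = ⟨c⟩ on Q: start {t0}
  step 1 (c): no successor for Q

c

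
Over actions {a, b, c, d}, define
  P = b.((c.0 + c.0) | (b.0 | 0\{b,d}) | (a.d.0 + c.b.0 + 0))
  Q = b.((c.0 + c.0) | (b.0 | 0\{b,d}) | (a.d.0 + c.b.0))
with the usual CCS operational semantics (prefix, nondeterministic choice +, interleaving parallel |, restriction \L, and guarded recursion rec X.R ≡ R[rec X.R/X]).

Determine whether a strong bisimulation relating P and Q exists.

bisimilar

P's transition system — 17 states:
  s0 = b.((c.0 + c.0) | (b.0 | 0\{b,d}) | (a.d.0 + c.b.0 + 0)) ⊢ ··b··> s1
  s1 = (c.0 + c.0) | (b.0 | 0\{b,d}) | (a.d.0 + c.b.0 + 0) ⊢ ··a··> s2, ··b··> s3, ··c··> s4, ··c··> s5
  s2 = (c.0 + c.0) | (b.0 | 0\{b,d}) | d.0 ⊢ ··b··> s6, ··c··> s7, ··d··> s8
  s3 = (c.0 + c.0) | (0 | 0\{b,d}) | (a.d.0 + c.b.0 + 0) ⊢ ··a··> s6, ··c··> s10, ··c··> s9
  s4 = (c.0 + c.0) | (b.0 | 0\{b,d}) | b.0 ⊢ ··b··> s8, ··b··> s9, ··c··> s11
  s5 = 0 | (b.0 | 0\{b,d}) | (a.d.0 + c.b.0 + 0) ⊢ ··a··> s7, ··b··> s10, ··c··> s11
  s6 = (c.0 + c.0) | (0 | 0\{b,d}) | d.0 ⊢ ··c··> s12, ··d··> s13
  s7 = 0 | (b.0 | 0\{b,d}) | d.0 ⊢ ··b··> s12, ··d··> s14
  s8 = (c.0 + c.0) | (b.0 | 0\{b,d}) | 0 ⊢ ··b··> s13, ··c··> s14
  s9 = (c.0 + c.0) | (0 | 0\{b,d}) | b.0 ⊢ ··b··> s13, ··c··> s15
  s10 = 0 | (0 | 0\{b,d}) | (a.d.0 + c.b.0 + 0) ⊢ ··a··> s12, ··c··> s15
  s11 = 0 | (b.0 | 0\{b,d}) | b.0 ⊢ ··b··> s14, ··b··> s15
  s12 = 0 | (0 | 0\{b,d}) | d.0 ⊢ ··d··> s16
  s13 = (c.0 + c.0) | (0 | 0\{b,d}) | 0 ⊢ ··c··> s16
  s14 = 0 | (b.0 | 0\{b,d}) | 0 ⊢ ··b··> s16
  s15 = 0 | (0 | 0\{b,d}) | b.0 ⊢ ··b··> s16
  s16 = 0 | (0 | 0\{b,d}) | 0 ⊢ ∅
Q's transition system — 17 states:
  t0 = b.((c.0 + c.0) | (b.0 | 0\{b,d}) | (a.d.0 + c.b.0)) ⊢ ··b··> t1
  t1 = (c.0 + c.0) | (b.0 | 0\{b,d}) | (a.d.0 + c.b.0) ⊢ ··a··> t2, ··b··> t3, ··c··> t4, ··c··> t5
  t2 = (c.0 + c.0) | (b.0 | 0\{b,d}) | d.0 ⊢ ··b··> t6, ··c··> t7, ··d··> t8
  t3 = (c.0 + c.0) | (0 | 0\{b,d}) | (a.d.0 + c.b.0) ⊢ ··a··> t6, ··c··> t10, ··c··> t9
  t4 = (c.0 + c.0) | (b.0 | 0\{b,d}) | b.0 ⊢ ··b··> t8, ··b··> t9, ··c··> t11
  t5 = 0 | (b.0 | 0\{b,d}) | (a.d.0 + c.b.0) ⊢ ··a··> t7, ··b··> t10, ··c··> t11
  t6 = (c.0 + c.0) | (0 | 0\{b,d}) | d.0 ⊢ ··c··> t12, ··d··> t13
  t7 = 0 | (b.0 | 0\{b,d}) | d.0 ⊢ ··b··> t12, ··d··> t14
  t8 = (c.0 + c.0) | (b.0 | 0\{b,d}) | 0 ⊢ ··b··> t13, ··c··> t14
  t9 = (c.0 + c.0) | (0 | 0\{b,d}) | b.0 ⊢ ··b··> t13, ··c··> t15
  t10 = 0 | (0 | 0\{b,d}) | (a.d.0 + c.b.0) ⊢ ··a··> t12, ··c··> t15
  t11 = 0 | (b.0 | 0\{b,d}) | b.0 ⊢ ··b··> t14, ··b··> t15
  t12 = 0 | (0 | 0\{b,d}) | d.0 ⊢ ··d··> t16
  t13 = (c.0 + c.0) | (0 | 0\{b,d}) | 0 ⊢ ··c··> t16
  t14 = 0 | (b.0 | 0\{b,d}) | 0 ⊢ ··b··> t16
  t15 = 0 | (0 | 0\{b,d}) | b.0 ⊢ ··b··> t16
  t16 = 0 | (0 | 0\{b,d}) | 0 ⊢ ∅
Coarsest stable partition (strong bisimilarity classes):
  B0 = {s0, t0}
  B1 = {s1, t1}
  B2 = {s2, t2}
  B3 = {s6, t6}
  B4 = {s13, t13}
  B5 = {s16, t16}
  B6 = {s12, t12}
  B7 = {s7, t7}
  B8 = {s14, s15, t14, t15}
  B9 = {s8, s9, t8, t9}
  B10 = {s3, t3}
  B11 = {s10, t10}
  B12 = {s5, t5}
  B13 = {s11, t11}
  B14 = {s4, t4}
s0 ∈ B0, t0 ∈ B0 → same block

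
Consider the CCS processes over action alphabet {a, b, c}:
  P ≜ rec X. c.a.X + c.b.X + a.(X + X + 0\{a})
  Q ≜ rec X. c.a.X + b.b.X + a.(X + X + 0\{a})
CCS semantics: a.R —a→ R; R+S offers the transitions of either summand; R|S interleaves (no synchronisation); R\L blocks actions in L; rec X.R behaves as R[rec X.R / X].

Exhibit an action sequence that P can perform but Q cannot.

P's transition system — 4 states:
  p0 = rec X. c.a.X + c.b.X + a.(X + X + 0\{a}) | —a→ p1, —c→ p2, —c→ p3
  p1 = (rec X. c.a.X + c.b.X + a.(X + X + 0\{a})) + (rec X. c.a.X + c.b.X + a.(X + X + 0\{a})) + 0\{a} | —a→ p1, —c→ p2, —c→ p3
  p2 = a.(rec X. c.a.X + c.b.X + a.(X + X + 0\{a})) | —a→ p0
  p3 = b.(rec X. c.a.X + c.b.X + a.(X + X + 0\{a})) | —b→ p0
Q's transition system — 4 states:
  q0 = rec X. c.a.X + b.b.X + a.(X + X + 0\{a}) | —a→ q1, —b→ q2, —c→ q3
  q1 = (rec X. c.a.X + b.b.X + a.(X + X + 0\{a})) + (rec X. c.a.X + b.b.X + a.(X + X + 0\{a})) + 0\{a} | —a→ q1, —b→ q2, —c→ q3
  q2 = b.(rec X. c.a.X + b.b.X + a.(X + X + 0\{a})) | —b→ q0
  q3 = a.(rec X. c.a.X + b.b.X + a.(X + X + 0\{a})) | —a→ q0
Trace ⟨cb⟩ through P, begin at {p0}:
  step 1 (c): {p2, p3}
  step 2 (b): {p0}
  P completes σ.
Trace ⟨cb⟩ through Q, begin at {q0}:
  step 1 (c): {q3}
  step 2 (b): ∅  — Q cannot continue

cb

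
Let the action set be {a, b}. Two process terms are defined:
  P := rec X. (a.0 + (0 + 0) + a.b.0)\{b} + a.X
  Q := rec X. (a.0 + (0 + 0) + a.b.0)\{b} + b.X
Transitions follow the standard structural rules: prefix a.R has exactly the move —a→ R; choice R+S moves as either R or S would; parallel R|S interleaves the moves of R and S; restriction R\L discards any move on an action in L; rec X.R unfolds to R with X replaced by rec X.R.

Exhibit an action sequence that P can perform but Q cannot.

Reachable graph of P (3 states):
  s0 = rec X. (a.0 + (0 + 0) + a.b.0)\{b} + a.X has moves =a=> s0, =a=> s1, =a=> s2
  s1 = (b.0)\{b} has moves deadlocked
  s2 = 0\{b} has moves deadlocked
Reachable graph of Q (3 states):
  t0 = rec X. (a.0 + (0 + 0) + a.b.0)\{b} + b.X has moves =a=> t1, =a=> t2, =b=> t0
  t1 = (b.0)\{b} has moves deadlocked
  t2 = 0\{b} has moves deadlocked
Executing aa from P (initial set {s0}):
  after a @ step 1: {s0, s1, s2}
  after a @ step 2: {s0, s1, s2}
  — P admits the full trace.
Executing aa from Q (initial set {t0}):
  after a @ step 1: {t1, t2}
  after a @ step 2: no successor for Q

aa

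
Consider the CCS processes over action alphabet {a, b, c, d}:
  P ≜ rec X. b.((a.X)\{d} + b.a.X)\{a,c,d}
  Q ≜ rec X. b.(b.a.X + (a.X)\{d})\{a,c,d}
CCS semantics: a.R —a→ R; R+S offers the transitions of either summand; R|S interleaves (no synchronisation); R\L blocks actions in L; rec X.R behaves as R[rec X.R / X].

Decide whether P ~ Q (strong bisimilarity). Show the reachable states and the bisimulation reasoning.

P's transition system — 3 states:
  s0 = rec X. b.((a.X)\{d} + b.a.X)\{a,c,d} :: ··b··> s1
  s1 = ((a.(rec X. b.((a.X)\{d} + b.a.X)\{a,c,d}))\{d} + b.a.(rec X. b.((a.X)\{d} + b.a.X)\{a,c,d}))\{a,c,d} :: ··b··> s2
  s2 = (a.(rec X. b.((a.X)\{d} + b.a.X)\{a,c,d}))\{a,c,d} :: deadlocked
Q's transition system — 3 states:
  t0 = rec X. b.(b.a.X + (a.X)\{d})\{a,c,d} :: ··b··> t1
  t1 = (b.a.(rec X. b.(b.a.X + (a.X)\{d})\{a,c,d}) + (a.(rec X. b.(b.a.X + (a.X)\{d})\{a,c,d}))\{d})\{a,c,d} :: ··b··> t2
  t2 = (a.(rec X. b.(b.a.X + (a.X)\{d})\{a,c,d}))\{a,c,d} :: deadlocked
Coarsest stable partition (strong bisimilarity classes):
  B0 = {s0, t0}
  B1 = {s1, t1}
  B2 = {s2, t2}
s0 ∈ B0, t0 ∈ B0 → same block

bisimilar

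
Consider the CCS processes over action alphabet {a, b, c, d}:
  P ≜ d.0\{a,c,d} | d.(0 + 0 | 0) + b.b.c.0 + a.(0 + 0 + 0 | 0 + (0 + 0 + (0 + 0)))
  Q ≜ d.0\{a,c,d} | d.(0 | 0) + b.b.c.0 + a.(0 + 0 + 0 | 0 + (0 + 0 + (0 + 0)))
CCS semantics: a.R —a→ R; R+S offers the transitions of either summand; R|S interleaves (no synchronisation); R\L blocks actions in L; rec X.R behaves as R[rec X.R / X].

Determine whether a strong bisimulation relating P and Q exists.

P's transition system — 8 states:
  m0 = d.0\{a,c,d} | d.(0 + 0 | 0) + b.b.c.0 + a.(0 + 0 + 0 | 0 + (0 + 0 + (0 + 0))) | —a→ m1, —b→ m2, —d→ m3, —d→ m4
  m1 = 0 + 0 + 0 | 0 + (0 + 0 + (0 + 0)) | stopped
  m2 = b.c.0 | —b→ m5
  m3 = 0\{a,c,d} | d.(0 + 0 | 0) | —d→ m6
  m4 = d.0\{a,c,d} | (0 + 0 | 0) | —d→ m6
  m5 = c.0 | —c→ m7
  m6 = 0\{a,c,d} | (0 + 0 | 0) | stopped
  m7 = 0 | stopped
Q's transition system — 8 states:
  n0 = d.0\{a,c,d} | d.(0 | 0) + b.b.c.0 + a.(0 + 0 + 0 | 0 + (0 + 0 + (0 + 0))) | —a→ n1, —b→ n2, —d→ n3, —d→ n4
  n1 = 0 + 0 + 0 | 0 + (0 + 0 + (0 + 0)) | stopped
  n2 = b.c.0 | —b→ n5
  n3 = 0\{a,c,d} | d.(0 | 0) | —d→ n6
  n4 = d.0\{a,c,d} | (0 | 0) | —d→ n6
  n5 = c.0 | —c→ n7
  n6 = 0\{a,c,d} | (0 | 0) | stopped
  n7 = 0 | stopped
Partition-refinement fixed point:
  B0 = {m0, n0}
  B1 = {m1, m6, m7, n1, n6, n7}
  B2 = {m3, m4, n3, n4}
  B3 = {m2, n2}
  B4 = {m5, n5}
m0 ∈ B0, n0 ∈ B0 → same block

bisimilar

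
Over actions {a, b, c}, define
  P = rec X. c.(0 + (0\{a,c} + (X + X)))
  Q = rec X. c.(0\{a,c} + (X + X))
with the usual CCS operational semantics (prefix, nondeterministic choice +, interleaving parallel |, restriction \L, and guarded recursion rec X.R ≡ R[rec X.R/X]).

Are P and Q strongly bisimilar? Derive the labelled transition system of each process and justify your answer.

YES

Reachable graph of P (2 states):
  p0 = rec X. c.(0 + (0\{a,c} + (X + X))) ⊢ -c-> p1
  p1 = 0 + (0\{a,c} + ((rec X. c.(0 + (0\{a,c} + (X + X)))) + (rec X. c.(0 + (0\{a,c} + (X + X)))))) ⊢ -c-> p1
Reachable graph of Q (2 states):
  q0 = rec X. c.(0\{a,c} + (X + X)) ⊢ -c-> q1
  q1 = 0\{a,c} + ((rec X. c.(0\{a,c} + (X + X))) + (rec X. c.(0\{a,c} + (X + X)))) ⊢ -c-> q1
Partition-refinement fixed point:
  B0 = {p0, p1, q0, q1}
p0 ∈ B0, q0 ∈ B0 → same block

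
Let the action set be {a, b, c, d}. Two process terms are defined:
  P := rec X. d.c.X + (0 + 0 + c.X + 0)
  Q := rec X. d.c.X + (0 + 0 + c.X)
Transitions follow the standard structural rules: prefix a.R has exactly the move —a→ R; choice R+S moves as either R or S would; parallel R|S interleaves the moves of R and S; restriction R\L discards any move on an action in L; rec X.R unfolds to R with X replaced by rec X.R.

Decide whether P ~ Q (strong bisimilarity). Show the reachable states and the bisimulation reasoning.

Reachable graph of P (2 states):
  u0 = rec X. d.c.X + (0 + 0 + c.X + 0) ⊢ —c→ u0, —d→ u1
  u1 = c.(rec X. d.c.X + (0 + 0 + c.X + 0)) ⊢ —c→ u0
Reachable graph of Q (2 states):
  v0 = rec X. d.c.X + (0 + 0 + c.X) ⊢ —c→ v0, —d→ v1
  v1 = c.(rec X. d.c.X + (0 + 0 + c.X)) ⊢ —c→ v0
Partition-refinement fixed point:
  B0 = {u0, v0}
  B1 = {u1, v1}
u0 ∈ B0, v0 ∈ B0 → same block

P ~ Q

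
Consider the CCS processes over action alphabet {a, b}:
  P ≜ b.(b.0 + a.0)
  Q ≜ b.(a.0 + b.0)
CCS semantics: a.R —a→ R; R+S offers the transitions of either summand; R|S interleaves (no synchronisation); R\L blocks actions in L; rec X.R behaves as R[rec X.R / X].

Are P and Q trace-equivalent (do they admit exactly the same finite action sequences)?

YES

P's transition system — 3 states:
  p0 = b.(b.0 + a.0) → -b-> p1
  p1 = b.0 + a.0 → -a-> p2, -b-> p2
  p2 = 0 → ·
Q's transition system — 3 states:
  q0 = b.(a.0 + b.0) → -b-> q1
  q1 = a.0 + b.0 → -a-> q2, -b-> q2
  q2 = 0 → ·
Coarsest stable partition (strong bisimilarity classes):
  B0 = {p0, q0}
  B1 = {p1, q1}
  B2 = {p2, q2}
p0 ∈ B0, q0 ∈ B0 → same block
Bisimilar ⇒ trace-equivalent.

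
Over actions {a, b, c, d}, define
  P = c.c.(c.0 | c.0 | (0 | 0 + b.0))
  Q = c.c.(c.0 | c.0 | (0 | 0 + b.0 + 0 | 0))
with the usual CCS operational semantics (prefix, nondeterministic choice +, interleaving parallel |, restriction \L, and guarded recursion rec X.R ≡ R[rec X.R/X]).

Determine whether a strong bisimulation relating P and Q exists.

P ~ Q

P's transition system — 10 states:
  m0 = c.c.(c.0 | c.0 | (0 | 0 + b.0)) ⊢ -c-> m1
  m1 = c.(c.0 | c.0 | (0 | 0 + b.0)) ⊢ -c-> m2
  m2 = c.0 | c.0 | (0 | 0 + b.0) ⊢ -b-> m3, -c-> m4, -c-> m5
  m3 = c.0 | c.0 | 0 ⊢ -c-> m6, -c-> m7
  m4 = 0 | c.0 | (0 | 0 + b.0) ⊢ -b-> m6, -c-> m8
  m5 = c.0 | 0 | (0 | 0 + b.0) ⊢ -b-> m7, -c-> m8
  m6 = 0 | c.0 | 0 ⊢ -c-> m9
  m7 = c.0 | 0 | 0 ⊢ -c-> m9
  m8 = 0 | 0 | (0 | 0 + b.0) ⊢ -b-> m9
  m9 = 0 | 0 | 0 ⊢ ·
Q's transition system — 10 states:
  n0 = c.c.(c.0 | c.0 | (0 | 0 + b.0 + 0 | 0)) ⊢ -c-> n1
  n1 = c.(c.0 | c.0 | (0 | 0 + b.0 + 0 | 0)) ⊢ -c-> n2
  n2 = c.0 | c.0 | (0 | 0 + b.0 + 0 | 0) ⊢ -b-> n3, -c-> n4, -c-> n5
  n3 = c.0 | c.0 | 0 ⊢ -c-> n6, -c-> n7
  n4 = 0 | c.0 | (0 | 0 + b.0 + 0 | 0) ⊢ -b-> n6, -c-> n8
  n5 = c.0 | 0 | (0 | 0 + b.0 + 0 | 0) ⊢ -b-> n7, -c-> n8
  n6 = 0 | c.0 | 0 ⊢ -c-> n9
  n7 = c.0 | 0 | 0 ⊢ -c-> n9
  n8 = 0 | 0 | (0 | 0 + b.0 + 0 | 0) ⊢ -b-> n9
  n9 = 0 | 0 | 0 ⊢ ·
Coarsest stable partition (strong bisimilarity classes):
  B0 = {m0, n0}
  B1 = {m1, n1}
  B2 = {m2, n2}
  B3 = {m4, m5, n4, n5}
  B4 = {m6, m7, n6, n7}
  B5 = {m9, n9}
  B6 = {m8, n8}
  B7 = {m3, n3}
m0 ∈ B0, n0 ∈ B0 → same block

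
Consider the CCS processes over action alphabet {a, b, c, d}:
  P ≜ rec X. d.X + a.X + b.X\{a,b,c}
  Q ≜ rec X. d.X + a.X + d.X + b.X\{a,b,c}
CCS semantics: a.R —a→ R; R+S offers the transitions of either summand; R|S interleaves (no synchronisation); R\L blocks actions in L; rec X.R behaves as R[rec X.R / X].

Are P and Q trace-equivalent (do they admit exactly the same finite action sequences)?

traces(P) = traces(Q)

LTS(P): 2 reachable states
  m0 = rec X. d.X + a.X + b.X\{a,b,c} ⊢ —a→ m0, —b→ m1, —d→ m0
  m1 = (rec X. d.X + a.X + b.X\{a,b,c})\{a,b,c} ⊢ —d→ m1
LTS(Q): 2 reachable states
  n0 = rec X. d.X + a.X + d.X + b.X\{a,b,c} ⊢ —a→ n0, —b→ n1, —d→ n0
  n1 = (rec X. d.X + a.X + d.X + b.X\{a,b,c})\{a,b,c} ⊢ —d→ n1
Partition-refinement fixed point:
  B0 = {m0, n0}
  B1 = {m1, n1}
m0 ∈ B0, n0 ∈ B0 → same block
Bisimilar ⇒ trace-equivalent.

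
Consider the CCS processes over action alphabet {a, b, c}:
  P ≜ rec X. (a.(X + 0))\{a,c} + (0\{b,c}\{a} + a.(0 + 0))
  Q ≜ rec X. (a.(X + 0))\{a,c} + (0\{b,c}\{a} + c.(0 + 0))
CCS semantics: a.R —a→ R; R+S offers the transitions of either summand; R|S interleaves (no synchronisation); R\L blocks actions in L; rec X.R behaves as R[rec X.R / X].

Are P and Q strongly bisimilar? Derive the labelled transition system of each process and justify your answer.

Reachable graph of P (2 states):
  s0 = rec X. (a.(X + 0))\{a,c} + (0\{b,c}\{a} + a.(0 + 0)) ⊢ —a→ s1
  s1 = 0 + 0 ⊢ (no moves)
Reachable graph of Q (2 states):
  t0 = rec X. (a.(X + 0))\{a,c} + (0\{b,c}\{a} + c.(0 + 0)) ⊢ —c→ t1
  t1 = 0 + 0 ⊢ (no moves)
Coarsest stable partition (strong bisimilarity classes):
  B0 = {s0}
  B1 = {s1, t1}
  B2 = {t0}
s0 ∈ B0, t0 ∈ B2 → different blocks

not bisimilar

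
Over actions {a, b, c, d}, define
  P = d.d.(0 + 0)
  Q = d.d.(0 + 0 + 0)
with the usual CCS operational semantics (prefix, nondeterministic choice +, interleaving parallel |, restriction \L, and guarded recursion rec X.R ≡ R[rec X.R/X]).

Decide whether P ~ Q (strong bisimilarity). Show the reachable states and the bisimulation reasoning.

P ~ Q

LTS(P): 3 reachable states
  p0 = d.d.(0 + 0) | --d--▸ p1
  p1 = d.(0 + 0) | --d--▸ p2
  p2 = 0 + 0 | deadlocked
LTS(Q): 3 reachable states
  q0 = d.d.(0 + 0 + 0) | --d--▸ q1
  q1 = d.(0 + 0 + 0) | --d--▸ q2
  q2 = 0 + 0 + 0 | deadlocked
Coarsest stable partition (strong bisimilarity classes):
  B0 = {p0, q0}
  B1 = {p1, q1}
  B2 = {p2, q2}
p0 ∈ B0, q0 ∈ B0 → same block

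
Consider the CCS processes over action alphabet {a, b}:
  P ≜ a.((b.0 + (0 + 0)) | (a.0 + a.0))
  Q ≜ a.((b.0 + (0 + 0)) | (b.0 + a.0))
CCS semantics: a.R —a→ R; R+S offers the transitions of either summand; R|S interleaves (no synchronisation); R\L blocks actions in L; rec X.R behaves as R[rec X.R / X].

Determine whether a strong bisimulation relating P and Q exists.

Reachable graph of P (5 states):
  u0 = a.((b.0 + (0 + 0)) | (a.0 + a.0)) has moves ··a··> u1
  u1 = (b.0 + (0 + 0)) | (a.0 + a.0) has moves ··a··> u2, ··b··> u3
  u2 = (b.0 + (0 + 0)) | 0 has moves ··b··> u4
  u3 = 0 | (a.0 + a.0) has moves ··a··> u4
  u4 = 0 | 0 has moves stopped
Reachable graph of Q (5 states):
  v0 = a.((b.0 + (0 + 0)) | (b.0 + a.0)) has moves ··a··> v1
  v1 = (b.0 + (0 + 0)) | (b.0 + a.0) has moves ··a··> v2, ··b··> v2, ··b··> v3
  v2 = (b.0 + (0 + 0)) | 0 has moves ··b··> v4
  v3 = 0 | (b.0 + a.0) has moves ··a··> v4, ··b··> v4
  v4 = 0 | 0 has moves stopped
Partition-refinement fixed point:
  B0 = {u0}
  B1 = {u1}
  B2 = {u3}
  B3 = {u4, v4}
  B4 = {u2, v2}
  B5 = {v0}
  B6 = {v1}
  B7 = {v3}
u0 ∈ B0, v0 ∈ B5 → different blocks

NO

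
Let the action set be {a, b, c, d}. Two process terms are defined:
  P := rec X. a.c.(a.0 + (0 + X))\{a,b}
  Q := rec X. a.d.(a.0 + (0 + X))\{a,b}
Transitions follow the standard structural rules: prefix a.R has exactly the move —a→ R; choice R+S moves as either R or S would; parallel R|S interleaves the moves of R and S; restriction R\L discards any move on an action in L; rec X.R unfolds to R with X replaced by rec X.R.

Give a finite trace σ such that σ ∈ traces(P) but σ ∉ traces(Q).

P's transition system — 3 states:
  u0 = rec X. a.c.(a.0 + (0 + X))\{a,b} ⊢ ··a··> u1
  u1 = c.(a.0 + (0 + (rec X. a.c.(a.0 + (0 + X))\{a,b})))\{a,b} ⊢ ··c··> u2
  u2 = (a.0 + (0 + (rec X. a.c.(a.0 + (0 + X))\{a,b})))\{a,b} ⊢ ∅
Q's transition system — 3 states:
  v0 = rec X. a.d.(a.0 + (0 + X))\{a,b} ⊢ ··a··> v1
  v1 = d.(a.0 + (0 + (rec X. a.d.(a.0 + (0 + X))\{a,b})))\{a,b} ⊢ ··d··> v2
  v2 = (a.0 + (0 + (rec X. a.d.(a.0 + (0 + X))\{a,b})))\{a,b} ⊢ ∅
Trace ⟨ac⟩ through P, begin at {u0}:
  [1] a ⇒ {u1}
  [2] c ⇒ {u2}
  ✓ P
Trace ⟨ac⟩ through Q, begin at {v0}:
  [1] a ⇒ {v1}
  [2] c ⇒ no successor for Q

ac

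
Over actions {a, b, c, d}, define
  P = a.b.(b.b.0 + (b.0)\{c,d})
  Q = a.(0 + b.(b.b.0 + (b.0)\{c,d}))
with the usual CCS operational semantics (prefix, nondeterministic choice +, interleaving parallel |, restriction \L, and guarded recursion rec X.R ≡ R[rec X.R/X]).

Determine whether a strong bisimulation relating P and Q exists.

YES

LTS(P): 6 reachable states
  s0 = a.b.(b.b.0 + (b.0)\{c,d}) | =a=> s1
  s1 = b.(b.b.0 + (b.0)\{c,d}) | =b=> s2
  s2 = b.b.0 + (b.0)\{c,d} | =b=> s3, =b=> s4
  s3 = 0\{c,d} | ·
  s4 = b.0 | =b=> s5
  s5 = 0 | ·
LTS(Q): 6 reachable states
  t0 = a.(0 + b.(b.b.0 + (b.0)\{c,d})) | =a=> t1
  t1 = 0 + b.(b.b.0 + (b.0)\{c,d}) | =b=> t2
  t2 = b.b.0 + (b.0)\{c,d} | =b=> t3, =b=> t4
  t3 = 0\{c,d} | ·
  t4 = b.0 | =b=> t5
  t5 = 0 | ·
Bisimilarity quotient blocks:
  B0 = {s0, t0}
  B1 = {s1, t1}
  B2 = {s2, t2}
  B3 = {s3, s5, t3, t5}
  B4 = {s4, t4}
s0 ∈ B0, t0 ∈ B0 → same block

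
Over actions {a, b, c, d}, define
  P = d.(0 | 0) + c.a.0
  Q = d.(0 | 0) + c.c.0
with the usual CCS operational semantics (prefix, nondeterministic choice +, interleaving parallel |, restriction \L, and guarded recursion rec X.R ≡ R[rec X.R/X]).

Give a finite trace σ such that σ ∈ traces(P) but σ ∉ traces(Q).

ca

P's transition system — 4 states:
  m0 = d.(0 | 0) + c.a.0 → —c→ m1, —d→ m2
  m1 = a.0 → —a→ m3
  m2 = 0 | 0 → ·
  m3 = 0 → ·
Q's transition system — 4 states:
  n0 = d.(0 | 0) + c.c.0 → —c→ n1, —d→ n2
  n1 = c.0 → —c→ n3
  n2 = 0 | 0 → ·
  n3 = 0 → ·
Trace ⟨ca⟩ through P, begin at {m0}:
  step 1 (c): {m1}
  step 2 (a): {m3}
  P completes σ.
Trace ⟨ca⟩ through Q, begin at {n0}:
  step 1 (c): {n1}
  step 2 (a): no successor for Q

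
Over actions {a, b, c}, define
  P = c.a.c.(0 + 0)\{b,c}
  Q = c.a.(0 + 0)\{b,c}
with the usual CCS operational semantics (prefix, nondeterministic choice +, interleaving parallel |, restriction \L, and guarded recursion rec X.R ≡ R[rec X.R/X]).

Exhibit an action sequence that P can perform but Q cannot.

cac

LTS(P): 4 reachable states
  u0 = c.a.c.(0 + 0)\{b,c} :: ··c··> u1
  u1 = a.c.(0 + 0)\{b,c} :: ··a··> u2
  u2 = c.(0 + 0)\{b,c} :: ··c··> u3
  u3 = (0 + 0)\{b,c} :: stopped
LTS(Q): 3 reachable states
  v0 = c.a.(0 + 0)\{b,c} :: ··c··> v1
  v1 = a.(0 + 0)\{b,c} :: ··a··> v2
  v2 = (0 + 0)\{b,c} :: stopped
Executing cac from P (initial set {u0}):
  after c @ step 1: {u1}
  after a @ step 2: {u2}
  after c @ step 3: {u3}
  — P admits the full trace.
Executing cac from Q (initial set {v0}):
  after c @ step 1: {v1}
  after a @ step 2: {v2}
  after c @ step 3: no successor for Q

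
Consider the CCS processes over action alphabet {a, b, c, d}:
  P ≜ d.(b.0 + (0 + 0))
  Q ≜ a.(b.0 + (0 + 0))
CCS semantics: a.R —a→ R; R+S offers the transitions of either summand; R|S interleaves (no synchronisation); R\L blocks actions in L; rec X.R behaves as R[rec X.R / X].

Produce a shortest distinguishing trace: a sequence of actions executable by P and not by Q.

Reachable graph of P (3 states):
  p0 = d.(b.0 + (0 + 0)) :: —d→ p1
  p1 = b.0 + (0 + 0) :: —b→ p2
  p2 = 0 :: deadlocked
Reachable graph of Q (3 states):
  q0 = a.(b.0 + (0 + 0)) :: —a→ q1
  q1 = b.0 + (0 + 0) :: —b→ q2
  q2 = 0 :: deadlocked
Executing d from P (initial set {p0}):
  step 1 (d): {p1}
  P completes σ.
Executing d from Q (initial set {q0}):
  step 1 (d): no successor for Q

d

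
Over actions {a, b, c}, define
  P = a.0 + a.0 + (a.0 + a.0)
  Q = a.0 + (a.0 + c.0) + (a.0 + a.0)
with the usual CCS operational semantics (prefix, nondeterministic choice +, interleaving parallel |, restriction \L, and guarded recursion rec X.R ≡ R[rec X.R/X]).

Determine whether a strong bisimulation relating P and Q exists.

P ≁ Q

LTS(P): 2 reachable states
  p0 = a.0 + a.0 + (a.0 + a.0) ⊢ ··a··> p1
  p1 = 0 ⊢ (no moves)
LTS(Q): 2 reachable states
  q0 = a.0 + (a.0 + c.0) + (a.0 + a.0) ⊢ ··a··> q1, ··c··> q1
  q1 = 0 ⊢ (no moves)
Partition-refinement fixed point:
  B0 = {p0}
  B1 = {p1, q1}
  B2 = {q0}
p0 ∈ B0, q0 ∈ B2 → different blocks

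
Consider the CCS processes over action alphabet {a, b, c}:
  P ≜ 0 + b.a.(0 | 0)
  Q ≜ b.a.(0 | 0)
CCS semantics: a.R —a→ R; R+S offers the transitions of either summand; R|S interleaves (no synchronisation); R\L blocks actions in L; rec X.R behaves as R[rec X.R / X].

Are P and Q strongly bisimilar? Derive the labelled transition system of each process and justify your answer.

P's transition system — 3 states:
  p0 = 0 + b.a.(0 | 0) ⊢ ··b··> p1
  p1 = a.(0 | 0) ⊢ ··a··> p2
  p2 = 0 | 0 ⊢ ·
Q's transition system — 3 states:
  q0 = b.a.(0 | 0) ⊢ ··b··> q1
  q1 = a.(0 | 0) ⊢ ··a··> q2
  q2 = 0 | 0 ⊢ ·
Coarsest stable partition (strong bisimilarity classes):
  B0 = {p0, q0}
  B1 = {p1, q1}
  B2 = {p2, q2}
p0 ∈ B0, q0 ∈ B0 → same block

P ~ Q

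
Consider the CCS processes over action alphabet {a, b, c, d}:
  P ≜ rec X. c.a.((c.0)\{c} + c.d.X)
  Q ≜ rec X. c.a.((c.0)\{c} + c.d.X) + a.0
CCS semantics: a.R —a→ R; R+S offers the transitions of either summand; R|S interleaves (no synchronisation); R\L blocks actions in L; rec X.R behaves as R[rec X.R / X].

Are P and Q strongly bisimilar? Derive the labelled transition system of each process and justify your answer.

P ≁ Q

P's transition system — 4 states:
  s0 = rec X. c.a.((c.0)\{c} + c.d.X) | =c=> s1
  s1 = a.((c.0)\{c} + c.d.(rec X. c.a.((c.0)\{c} + c.d.X))) | =a=> s2
  s2 = (c.0)\{c} + c.d.(rec X. c.a.((c.0)\{c} + c.d.X)) | =c=> s3
  s3 = d.(rec X. c.a.((c.0)\{c} + c.d.X)) | =d=> s0
Q's transition system — 5 states:
  t0 = rec X. c.a.((c.0)\{c} + c.d.X) + a.0 | =a=> t1, =c=> t2
  t1 = 0 | (no moves)
  t2 = a.((c.0)\{c} + c.d.(rec X. c.a.((c.0)\{c} + c.d.X) + a.0)) | =a=> t3
  t3 = (c.0)\{c} + c.d.(rec X. c.a.((c.0)\{c} + c.d.X) + a.0) | =c=> t4
  t4 = d.(rec X. c.a.((c.0)\{c} + c.d.X) + a.0) | =d=> t0
Bisimilarity quotient blocks:
  B0 = {s0}
  B1 = {s1}
  B2 = {s2}
  B3 = {s3}
  B4 = {t0}
  B5 = {t1}
  B6 = {t2}
  B7 = {t3}
  B8 = {t4}
s0 ∈ B0, t0 ∈ B4 → different blocks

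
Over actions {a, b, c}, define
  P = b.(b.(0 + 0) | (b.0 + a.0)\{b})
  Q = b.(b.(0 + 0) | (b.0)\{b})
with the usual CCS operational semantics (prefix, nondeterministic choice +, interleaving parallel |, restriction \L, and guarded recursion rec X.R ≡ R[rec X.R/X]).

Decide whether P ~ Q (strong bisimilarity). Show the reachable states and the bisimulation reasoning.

Reachable graph of P (5 states):
  p0 = b.(b.(0 + 0) | (b.0 + a.0)\{b}) has moves ··b··> p1
  p1 = b.(0 + 0) | (b.0 + a.0)\{b} has moves ··a··> p2, ··b··> p3
  p2 = b.(0 + 0) | 0\{b} has moves ··b··> p4
  p3 = (0 + 0) | (b.0 + a.0)\{b} has moves ··a··> p4
  p4 = (0 + 0) | 0\{b} has moves ∅
Reachable graph of Q (3 states):
  q0 = b.(b.(0 + 0) | (b.0)\{b}) has moves ··b··> q1
  q1 = b.(0 + 0) | (b.0)\{b} has moves ··b··> q2
  q2 = (0 + 0) | (b.0)\{b} has moves ∅
Coarsest stable partition (strong bisimilarity classes):
  B0 = {p0}
  B1 = {p1}
  B2 = {p3}
  B3 = {p4, q2}
  B4 = {p2, q1}
  B5 = {q0}
p0 ∈ B0, q0 ∈ B5 → different blocks

not bisimilar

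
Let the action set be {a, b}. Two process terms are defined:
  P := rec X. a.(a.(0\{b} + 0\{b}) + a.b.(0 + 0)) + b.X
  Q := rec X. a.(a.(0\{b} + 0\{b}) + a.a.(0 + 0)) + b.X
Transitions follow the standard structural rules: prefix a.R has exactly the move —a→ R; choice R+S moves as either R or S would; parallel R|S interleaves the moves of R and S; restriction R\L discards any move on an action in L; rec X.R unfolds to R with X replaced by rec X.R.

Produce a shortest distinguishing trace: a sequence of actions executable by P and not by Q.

aab

LTS(P): 5 reachable states
  u0 = rec X. a.(a.(0\{b} + 0\{b}) + a.b.(0 + 0)) + b.X | —a→ u1, —b→ u0
  u1 = a.(0\{b} + 0\{b}) + a.b.(0 + 0) | —a→ u2, —a→ u3
  u2 = 0\{b} + 0\{b} | ·
  u3 = b.(0 + 0) | —b→ u4
  u4 = 0 + 0 | ·
LTS(Q): 5 reachable states
  v0 = rec X. a.(a.(0\{b} + 0\{b}) + a.a.(0 + 0)) + b.X | —a→ v1, —b→ v0
  v1 = a.(0\{b} + 0\{b}) + a.a.(0 + 0) | —a→ v2, —a→ v3
  v2 = 0\{b} + 0\{b} | ·
  v3 = a.(0 + 0) | —a→ v4
  v4 = 0 + 0 | ·
Trace ⟨aab⟩ through P, begin at {u0}:
  step 1 (a): {u1}
  step 2 (a): {u2, u3}
  step 3 (b): {u4}
  ✓ P
Trace ⟨aab⟩ through Q, begin at {v0}:
  step 1 (a): {v1}
  step 2 (a): {v2, v3}
  step 3 (b): ∅  — Q cannot continue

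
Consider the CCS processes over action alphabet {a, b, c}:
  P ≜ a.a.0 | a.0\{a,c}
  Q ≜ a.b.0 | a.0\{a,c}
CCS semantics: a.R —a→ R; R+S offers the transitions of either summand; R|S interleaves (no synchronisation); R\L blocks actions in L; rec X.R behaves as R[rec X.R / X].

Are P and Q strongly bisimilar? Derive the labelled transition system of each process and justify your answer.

not bisimilar

P's transition system — 6 states:
  u0 = a.a.0 | a.0\{a,c} :: ··a··> u1, ··a··> u2
  u1 = a.0 | a.0\{a,c} :: ··a··> u3, ··a··> u4
  u2 = a.a.0 | 0\{a,c} :: ··a··> u4
  u3 = 0 | a.0\{a,c} :: ··a··> u5
  u4 = a.0 | 0\{a,c} :: ··a··> u5
  u5 = 0 | 0\{a,c} :: (no moves)
Q's transition system — 6 states:
  v0 = a.b.0 | a.0\{a,c} :: ··a··> v1, ··a··> v2
  v1 = a.b.0 | 0\{a,c} :: ··a··> v3
  v2 = b.0 | a.0\{a,c} :: ··a··> v3, ··b··> v4
  v3 = b.0 | 0\{a,c} :: ··b··> v5
  v4 = 0 | a.0\{a,c} :: ··a··> v5
  v5 = 0 | 0\{a,c} :: (no moves)
Bisimilarity quotient blocks:
  B0 = {u0}
  B1 = {u1, u2}
  B2 = {u3, u4, v4}
  B3 = {u5, v5}
  B4 = {v0}
  B5 = {v2}
  B6 = {v3}
  B7 = {v1}
u0 ∈ B0, v0 ∈ B4 → different blocks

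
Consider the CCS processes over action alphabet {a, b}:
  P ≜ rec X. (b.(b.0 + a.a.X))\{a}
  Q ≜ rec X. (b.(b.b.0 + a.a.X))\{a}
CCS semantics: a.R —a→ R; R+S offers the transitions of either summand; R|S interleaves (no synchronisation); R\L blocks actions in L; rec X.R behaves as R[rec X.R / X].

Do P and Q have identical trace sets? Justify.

P's transition system — 3 states:
  s0 = rec X. (b.(b.0 + a.a.X))\{a} ⊢ =b=> s1
  s1 = (b.0 + a.a.(rec X. (b.(b.0 + a.a.X))\{a}))\{a} ⊢ =b=> s2
  s2 = 0\{a} ⊢ deadlocked
Q's transition system — 4 states:
  t0 = rec X. (b.(b.b.0 + a.a.X))\{a} ⊢ =b=> t1
  t1 = (b.b.0 + a.a.(rec X. (b.(b.b.0 + a.a.X))\{a}))\{a} ⊢ =b=> t2
  t2 = (b.0)\{a} ⊢ =b=> t3
  t3 = 0\{a} ⊢ deadlocked
Trace ⟨bbb⟩ through Q, begin at {t0}:
  step 1 (b): {t1}
  step 2 (b): {t2}
  step 3 (b): {t3}
  ✓ Q
Trace ⟨bbb⟩ through P, begin at {s0}:
  step 1 (b): {s1}
  step 2 (b): {s2}
  step 3 (b): ∅ (P stuck)

NO — witness ⟨bbb⟩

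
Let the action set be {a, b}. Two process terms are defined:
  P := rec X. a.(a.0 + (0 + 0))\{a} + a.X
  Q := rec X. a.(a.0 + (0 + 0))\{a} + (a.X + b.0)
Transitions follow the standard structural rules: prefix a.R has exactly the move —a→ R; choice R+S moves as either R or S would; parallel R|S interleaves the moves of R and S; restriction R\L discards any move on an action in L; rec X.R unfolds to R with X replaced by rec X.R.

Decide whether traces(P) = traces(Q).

LTS(P): 2 reachable states
  u0 = rec X. a.(a.0 + (0 + 0))\{a} + a.X has moves --a--▸ u0, --a--▸ u1
  u1 = (a.0 + (0 + 0))\{a} has moves (no moves)
LTS(Q): 3 reachable states
  v0 = rec X. a.(a.0 + (0 + 0))\{a} + (a.X + b.0) has moves --a--▸ v0, --a--▸ v1, --b--▸ v2
  v1 = (a.0 + (0 + 0))\{a} has moves (no moves)
  v2 = 0 has moves (no moves)
Executing b from Q (initial set {v0}):
  step 1 (b): {v2}
  ✓ Q
Executing b from P (initial set {u0}):
  step 1 (b): no successor for P

trace-distinct — witness ⟨b⟩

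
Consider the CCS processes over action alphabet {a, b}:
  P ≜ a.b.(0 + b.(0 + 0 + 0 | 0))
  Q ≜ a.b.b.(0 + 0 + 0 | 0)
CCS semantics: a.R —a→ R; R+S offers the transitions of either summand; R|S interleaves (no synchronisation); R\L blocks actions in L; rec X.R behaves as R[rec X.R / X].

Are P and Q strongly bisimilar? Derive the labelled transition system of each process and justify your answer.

LTS(P): 4 reachable states
  s0 = a.b.(0 + b.(0 + 0 + 0 | 0)) ⊢ -a-> s1
  s1 = b.(0 + b.(0 + 0 + 0 | 0)) ⊢ -b-> s2
  s2 = 0 + b.(0 + 0 + 0 | 0) ⊢ -b-> s3
  s3 = 0 + 0 + 0 | 0 ⊢ (no moves)
LTS(Q): 4 reachable states
  t0 = a.b.b.(0 + 0 + 0 | 0) ⊢ -a-> t1
  t1 = b.b.(0 + 0 + 0 | 0) ⊢ -b-> t2
  t2 = b.(0 + 0 + 0 | 0) ⊢ -b-> t3
  t3 = 0 + 0 + 0 | 0 ⊢ (no moves)
Bisimilarity quotient blocks:
  B0 = {s0, t0}
  B1 = {s1, t1}
  B2 = {s2, t2}
  B3 = {s3, t3}
s0 ∈ B0, t0 ∈ B0 → same block

P ~ Q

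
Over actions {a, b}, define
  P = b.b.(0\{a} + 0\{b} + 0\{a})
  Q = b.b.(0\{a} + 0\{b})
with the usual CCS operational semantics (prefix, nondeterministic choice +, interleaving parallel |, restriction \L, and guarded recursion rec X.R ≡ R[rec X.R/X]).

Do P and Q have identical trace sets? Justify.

YES

P's transition system — 3 states:
  m0 = b.b.(0\{a} + 0\{b} + 0\{a}) :: ··b··> m1
  m1 = b.(0\{a} + 0\{b} + 0\{a}) :: ··b··> m2
  m2 = 0\{a} + 0\{b} + 0\{a} :: ·
Q's transition system — 3 states:
  n0 = b.b.(0\{a} + 0\{b}) :: ··b··> n1
  n1 = b.(0\{a} + 0\{b}) :: ··b··> n2
  n2 = 0\{a} + 0\{b} :: ·
Bisimilarity quotient blocks:
  B0 = {m0, n0}
  B1 = {m1, n1}
  B2 = {m2, n2}
m0 ∈ B0, n0 ∈ B0 → same block
Bisimilar ⇒ trace-equivalent.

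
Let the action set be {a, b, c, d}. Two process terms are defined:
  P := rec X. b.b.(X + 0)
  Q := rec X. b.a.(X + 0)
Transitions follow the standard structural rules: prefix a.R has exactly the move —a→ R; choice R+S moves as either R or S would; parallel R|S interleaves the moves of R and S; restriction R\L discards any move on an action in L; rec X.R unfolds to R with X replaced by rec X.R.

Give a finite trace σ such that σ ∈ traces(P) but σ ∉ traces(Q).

bb

LTS(P): 3 reachable states
  u0 = rec X. b.b.(X + 0) | —b→ u1
  u1 = b.((rec X. b.b.(X + 0)) + 0) | —b→ u2
  u2 = (rec X. b.b.(X + 0)) + 0 | —b→ u1
LTS(Q): 3 reachable states
  v0 = rec X. b.a.(X + 0) | —b→ v1
  v1 = a.((rec X. b.a.(X + 0)) + 0) | —a→ v2
  v2 = (rec X. b.a.(X + 0)) + 0 | —b→ v1
Executing bb from P (initial set {u0}):
  after b @ step 1: {u1}
  after b @ step 2: {u2}
  P completes σ.
Executing bb from Q (initial set {v0}):
  after b @ step 1: {v1}
  after b @ step 2: no successor for Q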